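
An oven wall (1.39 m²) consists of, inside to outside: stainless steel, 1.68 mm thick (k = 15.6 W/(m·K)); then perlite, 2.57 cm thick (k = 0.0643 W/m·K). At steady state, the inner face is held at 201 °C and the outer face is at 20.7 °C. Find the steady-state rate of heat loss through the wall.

Q = 627 W

Resistance network (inner→outer):
  R_stainless steel = L/(kA) = 0.00168/(15.6·1.39) = 7.748×10^-5 K/W
  R_perlite = L/(kA) = 0.0257/(0.0643·1.39) = 0.2875 K/W
ΣR = 7.748×10^-5 + 0.2875 = 0.2876 K/W
Q = ΔT/ΣR = (201 °C − 20.7 °C)/0.2876 = 627 W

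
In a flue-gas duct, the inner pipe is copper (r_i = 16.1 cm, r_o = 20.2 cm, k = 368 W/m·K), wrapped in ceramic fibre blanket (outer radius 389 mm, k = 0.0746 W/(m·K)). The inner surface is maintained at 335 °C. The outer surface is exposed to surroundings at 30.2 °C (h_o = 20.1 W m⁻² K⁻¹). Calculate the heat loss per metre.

Series thermal resistances, inner to outer:
  R'_copper = ln(0.202/0.161)/(2πk) = 0.2269/(2π·368) = 9.812×10^-5 m·K/W
  R'_ceramic fibre blanket = ln(0.389/0.202)/(2πk) = 0.6553/(2π·0.0746) = 1.398 m·K/W
  R'_conv,out = 1/(2πr h) = 1/(2π·0.389·20.1) = 0.02036 m·K/W
ΣR = 9.812×10^-5 + 1.398 + 0.02036 = 1.418 m·K/W
Q' = ΔT/ΣR = (335 °C − 30.2 °C)/1.418 = 215 W/m

Q' = 215 W/m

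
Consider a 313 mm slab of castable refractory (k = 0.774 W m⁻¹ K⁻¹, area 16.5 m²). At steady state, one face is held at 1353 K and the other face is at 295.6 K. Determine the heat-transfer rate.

Q = 43100 W

Q = kA·ΔT/L = 0.774 × 16.5 × |1353 K − 295.6 K| / 0.313 = 43100 W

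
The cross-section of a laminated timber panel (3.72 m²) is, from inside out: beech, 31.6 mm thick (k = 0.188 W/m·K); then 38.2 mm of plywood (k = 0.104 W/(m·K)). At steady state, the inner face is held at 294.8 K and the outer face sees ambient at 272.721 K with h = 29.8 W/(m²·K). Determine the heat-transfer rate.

Series thermal resistances, inner to outer:
  R_beech = L/(kA) = 0.0316/(0.188·3.72) = 0.04518 K/W
  R_plywood = L/(kA) = 0.0382/(0.104·3.72) = 0.09874 K/W
  R_conv,out = 1/(hA) = 1/(29.8·3.72) = 0.009021 K/W
ΣR = 0.04518 + 0.09874 + 0.009021 = 0.1529 K/W
Q = ΔT/ΣR = (294.8 K − 272.721 K)/0.1529 = 144 W

Q = 144 W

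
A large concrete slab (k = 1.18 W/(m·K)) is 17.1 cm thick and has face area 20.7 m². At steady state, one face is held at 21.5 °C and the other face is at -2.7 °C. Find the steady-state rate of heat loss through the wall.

Q = 3460 W

Q = kA·ΔT/L = 1.18 × 20.7 × |21.5 °C − -2.7 °C| / 0.171 = 3460 W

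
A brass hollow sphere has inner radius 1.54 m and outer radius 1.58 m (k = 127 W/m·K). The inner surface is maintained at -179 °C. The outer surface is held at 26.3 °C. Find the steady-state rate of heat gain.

Q = 4πk·ΔT/(1/r₁ − 1/r₂) = 4π × 127 × 205.3 / (1/1.54 − 1/1.58) = 1.99×10^7 W

Q = 1.99×10^7 W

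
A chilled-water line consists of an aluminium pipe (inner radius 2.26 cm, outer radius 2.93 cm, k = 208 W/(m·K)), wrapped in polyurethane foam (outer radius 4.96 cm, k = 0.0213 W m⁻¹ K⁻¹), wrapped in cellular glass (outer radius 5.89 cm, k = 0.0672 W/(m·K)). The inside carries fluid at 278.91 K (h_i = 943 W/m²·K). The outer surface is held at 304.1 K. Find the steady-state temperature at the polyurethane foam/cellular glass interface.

T = 301.7 K

Resistance network (inner→outer):
  R'_conv,in = 1/(2πr h) = 1/(2π·0.0226·943) = 0.007468 m·K/W
  R'_aluminium = ln(0.0293/0.0226)/(2πk) = 0.2596/(2π·208) = 1.987×10^-4 m·K/W
  R'_polyurethane foam = ln(0.0496/0.0293)/(2πk) = 0.5264/(2π·0.0213) = 3.933 m·K/W
  R'_cellular glass = ln(0.0589/0.0496)/(2πk) = 0.1719/(2π·0.0672) = 0.4070 m·K/W
ΣR = 0.007468 + 1.987×10^-4 + 3.933 + 0.4070 = 4.348 m·K/W
Q' = ΔT/ΣR = (278.91 K − 304.1 K)/4.348 = -5.793 W/m
From the inner boundary to the polyurethane foam/cellular glass interface, ΣR_partial = 3.941 m·K/W.
T_interface = T_in − Q'·ΣR_partial = 278.91 K − (-5.793)(3.941) = 301.7 K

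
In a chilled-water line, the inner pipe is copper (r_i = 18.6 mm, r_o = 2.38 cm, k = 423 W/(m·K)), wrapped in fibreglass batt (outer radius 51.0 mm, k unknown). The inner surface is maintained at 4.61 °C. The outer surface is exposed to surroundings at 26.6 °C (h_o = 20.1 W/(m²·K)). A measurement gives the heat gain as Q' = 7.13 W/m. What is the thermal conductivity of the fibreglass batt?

ΣR = ΔT/Q' = |4.61 − 26.6|/7.13 = 3.084 m·K/W
Known resistances:
  R'_copper = ln(0.0238/0.0186)/(2πk) = 0.2465/(2π·423) = 9.276×10^-5 m·K/W
  R'_conv,out = 1/(2πr h) = 1/(2π·0.0510·20.1) = 0.1553 m·K/W
R_fibreglass batt = ΣR − ΣR_known = 3.084 − 0.1554 = 2.929 m·K/W
ln(r₂/r₁)/(2πk) = 2.929 ⇒ k = 0.7621/(2π·2.929) = 0.0414 W/m·K

k = 0.0414 W/m·K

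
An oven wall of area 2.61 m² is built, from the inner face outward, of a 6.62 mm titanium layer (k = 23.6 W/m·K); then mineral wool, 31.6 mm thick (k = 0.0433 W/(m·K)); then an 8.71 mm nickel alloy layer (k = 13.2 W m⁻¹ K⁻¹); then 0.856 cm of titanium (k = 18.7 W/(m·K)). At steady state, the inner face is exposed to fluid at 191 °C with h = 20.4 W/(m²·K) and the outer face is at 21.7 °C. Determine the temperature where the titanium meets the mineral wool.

Treat each layer as a resistance in series:
  R_conv,in = 1/(hA) = 1/(20.4·2.61) = 0.01878 K/W
  R_titanium = L/(kA) = 0.00662/(23.6·2.61) = 1.075×10^-4 K/W
  R_mineral wool = L/(kA) = 0.0316/(0.0433·2.61) = 0.2796 K/W
  R_nickel alloy = L/(kA) = 0.00871/(13.2·2.61) = 2.528×10^-4 K/W
  R_titanium = L/(kA) = 0.00856/(18.7·2.61) = 1.754×10^-4 K/W
ΣR = 0.01878 + 1.075×10^-4 + 0.2796 + 2.528×10^-4 + 1.754×10^-4 = 0.2989 K/W
Q = ΔT/ΣR = (191 °C − 21.7 °C)/0.2989 = 566.4 W
From the inner boundary to the titanium/mineral wool interface, ΣR_partial = 0.01889 K/W.
T_interface = T_in − Q·ΣR_partial = 191 °C − (566.4)(0.01889) = 180 °C

T = 180 °C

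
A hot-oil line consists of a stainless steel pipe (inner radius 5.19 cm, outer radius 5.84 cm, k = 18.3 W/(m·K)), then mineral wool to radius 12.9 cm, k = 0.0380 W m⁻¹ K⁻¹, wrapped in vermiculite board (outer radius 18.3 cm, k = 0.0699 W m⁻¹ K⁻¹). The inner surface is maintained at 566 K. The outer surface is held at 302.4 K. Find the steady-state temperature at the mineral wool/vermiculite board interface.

T = 353.4 K

Series thermal resistances, inner to outer:
  R'_stainless steel = ln(0.0584/0.0519)/(2πk) = 0.1180/(2π·18.3) = 0.001026 m·K/W
  R'_mineral wool = ln(0.129/0.0584)/(2πk) = 0.7925/(2π·0.0380) = 3.319 m·K/W
  R'_vermiculite board = ln(0.183/0.129)/(2πk) = 0.3497/(2π·0.0699) = 0.7962 m·K/W
ΣR = 0.001026 + 3.319 + 0.7962 = 4.116 m·K/W
Q' = ΔT/ΣR = (566 K − 302.4 K)/4.116 = 64.04 W/m
From the inner boundary to the mineral wool/vermiculite board interface, ΣR_partial = 3.320 m·K/W.
T_interface = T_in − Q'·ΣR_partial = 566 K − (64.04)(3.320) = 353.4 K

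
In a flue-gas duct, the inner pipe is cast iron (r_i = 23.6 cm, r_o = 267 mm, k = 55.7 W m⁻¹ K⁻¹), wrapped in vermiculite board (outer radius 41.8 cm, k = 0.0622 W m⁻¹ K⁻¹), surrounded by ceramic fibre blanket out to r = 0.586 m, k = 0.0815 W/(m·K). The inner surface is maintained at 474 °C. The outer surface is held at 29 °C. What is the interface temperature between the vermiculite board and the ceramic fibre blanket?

Resistance network (inner→outer):
  R'_cast iron = ln(0.267/0.236)/(2πk) = 0.1234/(2π·55.7) = 3.526×10^-4 m·K/W
  R'_vermiculite board = ln(0.418/0.267)/(2πk) = 0.4482/(2π·0.0622) = 1.147 m·K/W
  R'_ceramic fibre blanket = ln(0.586/0.418)/(2πk) = 0.3378/(2π·0.0815) = 0.6597 m·K/W
ΣR = 3.526×10^-4 + 1.147 + 0.6597 = 1.807 m·K/W
Q' = ΔT/ΣR = (474 °C − 29 °C)/1.807 = 246.3 W/m
From the inner boundary to the vermiculite board/ceramic fibre blanket interface, ΣR_partial = 1.147 m·K/W.
T_interface = T_in − Q'·ΣR_partial = 474 °C − (246.3)(1.147) = 191 °C

T = 191 °C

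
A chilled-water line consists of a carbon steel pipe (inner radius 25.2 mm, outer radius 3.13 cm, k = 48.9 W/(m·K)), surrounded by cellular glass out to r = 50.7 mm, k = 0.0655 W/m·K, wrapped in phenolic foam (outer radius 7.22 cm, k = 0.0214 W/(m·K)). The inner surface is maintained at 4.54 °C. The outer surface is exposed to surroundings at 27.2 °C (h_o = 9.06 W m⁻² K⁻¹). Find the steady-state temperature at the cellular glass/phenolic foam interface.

T = 11.1 °C

Resistance network (inner→outer):
  R'_carbon steel = ln(0.0313/0.0252)/(2πk) = 0.2168/(2π·48.9) = 7.055×10^-4 m·K/W
  R'_cellular glass = ln(0.0507/0.0313)/(2πk) = 0.4823/(2π·0.0655) = 1.172 m·K/W
  R'_phenolic foam = ln(0.0722/0.0507)/(2πk) = 0.3535/(2π·0.0214) = 2.629 m·K/W
  R'_conv,out = 1/(2πr h) = 1/(2π·0.0722·9.06) = 0.2433 m·K/W
ΣR = 7.055×10^-4 + 1.172 + 2.629 + 0.2433 = 4.045 m·K/W
Q' = ΔT/ΣR = (4.54 °C − 27.2 °C)/4.045 = -5.602 W/m
From the inner boundary to the cellular glass/phenolic foam interface, ΣR_partial = 1.173 m·K/W.
T_interface = T_in − Q'·ΣR_partial = 4.54 °C − (-5.602)(1.173) = 11.1 °C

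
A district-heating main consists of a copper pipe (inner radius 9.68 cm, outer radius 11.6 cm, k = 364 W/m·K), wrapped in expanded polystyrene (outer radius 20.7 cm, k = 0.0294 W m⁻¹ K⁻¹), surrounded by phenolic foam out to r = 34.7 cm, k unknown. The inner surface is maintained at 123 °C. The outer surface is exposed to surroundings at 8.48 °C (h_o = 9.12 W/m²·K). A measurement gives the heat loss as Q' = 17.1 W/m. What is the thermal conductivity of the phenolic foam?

k = 0.0234 W/m·K

ΣR = ΔT/Q' = |123 − 8.48|/17.1 = 6.697 m·K/W
Known resistances:
  R'_copper = ln(0.116/0.0968)/(2πk) = 0.1809/(2π·364) = 7.912×10^-5 m·K/W
  R'_expanded polystyrene = ln(0.207/0.116)/(2πk) = 0.5791/(2π·0.0294) = 3.135 m·K/W
  R'_conv,out = 1/(2πr h) = 1/(2π·0.347·9.12) = 0.05029 m·K/W
R_phenolic foam = ΣR − ΣR_known = 6.697 − 3.185 = 3.512 m·K/W
ln(r₂/r₁)/(2πk) = 3.512 ⇒ k = 0.5166/(2π·3.512) = 0.0234 W/m·K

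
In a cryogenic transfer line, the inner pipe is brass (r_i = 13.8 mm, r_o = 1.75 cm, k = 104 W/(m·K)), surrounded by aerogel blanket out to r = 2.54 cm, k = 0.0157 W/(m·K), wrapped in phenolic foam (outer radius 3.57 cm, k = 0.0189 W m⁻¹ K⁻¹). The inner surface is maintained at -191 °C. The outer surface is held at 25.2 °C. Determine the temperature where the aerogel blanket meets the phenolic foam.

T = -68.1 °C

Resistance network (inner→outer):
  R'_brass = ln(0.0175/0.0138)/(2πk) = 0.2375/(2π·104) = 3.635×10^-4 m·K/W
  R'_aerogel blanket = ln(0.0254/0.0175)/(2πk) = 0.3725/(2π·0.0157) = 3.777 m·K/W
  R'_phenolic foam = ln(0.0357/0.0254)/(2πk) = 0.3404/(2π·0.0189) = 2.866 m·K/W
ΣR = 3.635×10^-4 + 3.777 + 2.866 = 6.643 m·K/W
Q' = ΔT/ΣR = (-191 °C − 25.2 °C)/6.643 = -32.55 W/m
From the inner boundary to the aerogel blanket/phenolic foam interface, ΣR_partial = 3.777 m·K/W.
T_interface = T_in − Q'·ΣR_partial = -191 °C − (-32.55)(3.777) = -68.1 °C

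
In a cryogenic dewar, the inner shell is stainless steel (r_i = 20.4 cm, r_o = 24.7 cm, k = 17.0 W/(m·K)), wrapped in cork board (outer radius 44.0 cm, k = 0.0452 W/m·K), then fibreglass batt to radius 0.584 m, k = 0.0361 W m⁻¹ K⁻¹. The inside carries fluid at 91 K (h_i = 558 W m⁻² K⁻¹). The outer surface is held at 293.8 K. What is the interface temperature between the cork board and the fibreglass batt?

T = 236.5 K

Series thermal resistances, inner to outer:
  R_conv,in = 1/(4πr²h) = 1/(4π·0.204²·558) = 0.003427 K/W
  R_stainless steel = (1/0.204 − 1/0.247)/(4πk) = 0.8534/(4π·17.0) = 0.003995 K/W
  R_cork board = (1/0.247 − 1/0.440)/(4πk) = 1.776/(4π·0.0452) = 3.127 K/W
  R_fibreglass batt = (1/0.440 − 1/0.584)/(4πk) = 0.5604/(4π·0.0361) = 1.235 K/W
ΣR = 0.003427 + 0.003995 + 3.127 + 1.235 = 4.369 K/W
Q = ΔT/ΣR = (91 K − 293.8 K)/4.369 = -46.42 W
From the inner boundary to the cork board/fibreglass batt interface, ΣR_partial = 3.134 K/W.
T_interface = T_in − Q·ΣR_partial = 91 K − (-46.42)(3.134) = 236.5 K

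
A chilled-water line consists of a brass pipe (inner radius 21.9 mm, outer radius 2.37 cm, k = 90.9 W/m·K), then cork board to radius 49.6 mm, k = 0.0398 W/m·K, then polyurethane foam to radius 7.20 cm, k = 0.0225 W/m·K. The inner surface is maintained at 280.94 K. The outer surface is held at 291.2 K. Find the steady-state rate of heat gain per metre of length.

Q' = 1.84 W/m

Series thermal resistances, inner to outer:
  R'_brass = ln(0.0237/0.0219)/(2πk) = 0.07899/(2π·90.9) = 1.383×10^-4 m·K/W
  R'_cork board = ln(0.0496/0.0237)/(2πk) = 0.7385/(2π·0.0398) = 2.953 m·K/W
  R'_polyurethane foam = ln(0.0720/0.0496)/(2πk) = 0.3727/(2π·0.0225) = 2.636 m·K/W
ΣR = 1.383×10^-4 + 2.953 + 2.636 = 5.589 m·K/W
Q' = ΔT/ΣR = (280.94 K − 291.2 K)/5.589 = -1.84 W/m
(Negative Q' ⇒ heat flows inward; heat gain = 1.84 W/m.)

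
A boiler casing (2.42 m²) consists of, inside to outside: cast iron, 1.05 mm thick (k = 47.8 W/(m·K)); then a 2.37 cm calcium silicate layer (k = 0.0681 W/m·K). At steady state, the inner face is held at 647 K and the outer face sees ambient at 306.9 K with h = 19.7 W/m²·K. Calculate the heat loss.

Q = 2060 W

Resistance network (inner→outer):
  R_cast iron = L/(kA) = 0.00105/(47.8·2.42) = 9.077×10^-6 K/W
  R_calcium silicate = L/(kA) = 0.0237/(0.0681·2.42) = 0.1438 K/W
  R_conv,out = 1/(hA) = 1/(19.7·2.42) = 0.02098 K/W
ΣR = 9.077×10^-6 + 0.1438 + 0.02098 = 0.1648 K/W
Q = ΔT/ΣR = (647 K − 306.9 K)/0.1648 = 2060 W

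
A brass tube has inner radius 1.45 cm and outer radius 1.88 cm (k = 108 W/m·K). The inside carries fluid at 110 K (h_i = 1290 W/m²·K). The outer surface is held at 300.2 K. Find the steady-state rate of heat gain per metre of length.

Treat each layer as a resistance in series:
  R'_conv,in = 1/(2πr h) = 1/(2π·0.0145·1290) = 0.008509 m·K/W
  R'_brass = ln(0.0188/0.0145)/(2πk) = 0.2597/(2π·108) = 3.827×10^-4 m·K/W
ΣR = 0.008509 + 3.827×10^-4 = 0.008892 m·K/W
Q' = ΔT/ΣR = (110 K − 300.2 K)/0.008892 = -21400 W/m
(Negative Q' ⇒ heat flows inward; heat gain = 21400 W/m.)

Q' = 21.4 kW/m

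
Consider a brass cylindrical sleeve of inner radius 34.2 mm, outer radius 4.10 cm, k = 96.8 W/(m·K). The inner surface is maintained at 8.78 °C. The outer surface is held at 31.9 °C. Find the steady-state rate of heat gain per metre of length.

Q' = 77500 W/m

Q' = 2πk·ΔT/ln(r₂/r₁) = 2π × 96.8 × 23.12 / ln(0.0410/0.0342) = 77500 W/m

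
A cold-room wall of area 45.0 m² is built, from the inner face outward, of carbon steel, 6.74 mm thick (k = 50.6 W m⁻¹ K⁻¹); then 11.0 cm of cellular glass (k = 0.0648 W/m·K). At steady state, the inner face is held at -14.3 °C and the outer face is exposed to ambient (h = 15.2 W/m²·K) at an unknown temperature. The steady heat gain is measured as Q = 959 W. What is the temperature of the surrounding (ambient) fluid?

Series resistances:
  R_carbon steel = L/(kA) = 0.00674/(50.6·45.0) = 2.960×10^-6 K/W
  R_cellular glass = L/(kA) = 0.110/(0.0648·45.0) = 0.03772 K/W
  R_conv,out = 1/(hA) = 1/(15.2·45.0) = 0.001462 K/W
ΣR = 0.03919 K/W
ΔT = Q·ΣR = 959 × 0.03919 = 37.58 K
Heat flows inward, so T_out = T_in + ΔT = -14.3 + 37.58 = 23.3 °C

T_out = 23.3 °C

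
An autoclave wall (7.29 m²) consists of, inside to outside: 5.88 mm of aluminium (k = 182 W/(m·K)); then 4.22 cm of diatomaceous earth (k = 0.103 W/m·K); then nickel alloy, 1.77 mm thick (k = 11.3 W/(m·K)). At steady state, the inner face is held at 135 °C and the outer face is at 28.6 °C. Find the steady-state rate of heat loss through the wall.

Treat each layer as a resistance in series:
  R_aluminium = L/(kA) = 0.00588/(182·7.29) = 4.432×10^-6 K/W
  R_diatomaceous earth = L/(kA) = 0.0422/(0.103·7.29) = 0.05620 K/W
  R_nickel alloy = L/(kA) = 0.00177/(11.3·7.29) = 2.149×10^-5 K/W
ΣR = 4.432×10^-6 + 0.05620 + 2.149×10^-5 = 0.05623 K/W
Q = ΔT/ΣR = (135 °C − 28.6 °C)/0.05623 = 1890 W

Q = 1890 W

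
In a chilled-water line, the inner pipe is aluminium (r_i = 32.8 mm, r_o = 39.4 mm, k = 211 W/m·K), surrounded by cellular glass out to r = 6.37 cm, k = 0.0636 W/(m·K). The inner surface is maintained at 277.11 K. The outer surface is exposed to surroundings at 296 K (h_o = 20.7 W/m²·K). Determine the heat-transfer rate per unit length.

Q' = 14.3 W/m

Treat each layer as a resistance in series:
  R'_aluminium = ln(0.0394/0.0328)/(2πk) = 0.1833/(2π·211) = 1.383×10^-4 m·K/W
  R'_cellular glass = ln(0.0637/0.0394)/(2πk) = 0.4804/(2π·0.0636) = 1.202 m·K/W
  R'_conv,out = 1/(2πr h) = 1/(2π·0.0637·20.7) = 0.1207 m·K/W
ΣR = 1.383×10^-4 + 1.202 + 0.1207 = 1.323 m·K/W
Q' = ΔT/ΣR = (277.11 K − 296 K)/1.323 = -14.3 W/m
(Negative Q' ⇒ heat flows inward; heat gain = 14.3 W/m.)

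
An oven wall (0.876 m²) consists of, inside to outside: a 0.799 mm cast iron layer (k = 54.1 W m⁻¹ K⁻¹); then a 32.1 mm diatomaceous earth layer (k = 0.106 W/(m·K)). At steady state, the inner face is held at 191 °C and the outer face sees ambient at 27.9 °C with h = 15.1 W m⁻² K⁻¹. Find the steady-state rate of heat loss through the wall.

Q = 387 W

Resistance network (inner→outer):
  R_cast iron = L/(kA) = 7.99×10^-4/(54.1·0.876) = 1.686×10^-5 K/W
  R_diatomaceous earth = L/(kA) = 0.0321/(0.106·0.876) = 0.3457 K/W
  R_conv,out = 1/(hA) = 1/(15.1·0.876) = 0.07560 K/W
ΣR = 1.686×10^-5 + 0.3457 + 0.07560 = 0.4213 K/W
Q = ΔT/ΣR = (191 °C − 27.9 °C)/0.4213 = 387 W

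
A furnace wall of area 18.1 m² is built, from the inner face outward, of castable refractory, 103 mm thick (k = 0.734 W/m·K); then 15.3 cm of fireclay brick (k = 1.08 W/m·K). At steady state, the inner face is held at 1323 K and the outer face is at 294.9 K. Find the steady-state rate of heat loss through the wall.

Series thermal resistances, inner to outer:
  R_castable refractory = L/(kA) = 0.103/(0.734·18.1) = 0.007753 K/W
  R_fireclay brick = L/(kA) = 0.153/(1.08·18.1) = 0.007827 K/W
ΣR = 0.007753 + 0.007827 = 0.01558 K/W
Q = ΔT/ΣR = (1323 K − 294.9 K)/0.01558 = 66000 W

Q = 66.0 kW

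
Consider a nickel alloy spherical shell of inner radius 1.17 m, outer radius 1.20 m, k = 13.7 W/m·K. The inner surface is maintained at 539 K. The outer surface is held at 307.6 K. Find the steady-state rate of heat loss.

Q = 4πk·ΔT/(1/r₁ − 1/r₂) = 4π × 13.7 × 231.4 / (1/1.17 − 1/1.20) = 1.86×10^6 W

Q = 1.86×10^6 W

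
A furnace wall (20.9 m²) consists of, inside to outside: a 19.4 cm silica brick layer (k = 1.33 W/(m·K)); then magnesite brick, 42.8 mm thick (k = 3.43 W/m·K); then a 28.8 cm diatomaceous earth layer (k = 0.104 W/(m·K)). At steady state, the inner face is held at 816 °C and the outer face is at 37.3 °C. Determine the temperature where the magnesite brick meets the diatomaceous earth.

T = 774 °C

Treat each layer as a resistance in series:
  R_silica brick = L/(kA) = 0.194/(1.33·20.9) = 0.006979 K/W
  R_magnesite brick = L/(kA) = 0.0428/(3.43·20.9) = 5.970×10^-4 K/W
  R_diatomaceous earth = L/(kA) = 0.288/(0.104·20.9) = 0.1325 K/W
ΣR = 0.006979 + 5.970×10^-4 + 0.1325 = 0.1401 K/W
Q = ΔT/ΣR = (816 °C − 37.3 °C)/0.1401 = 5558 W
From the inner boundary to the magnesite brick/diatomaceous earth interface, ΣR_partial = 0.007576 K/W.
T_interface = T_in − Q·ΣR_partial = 816 °C − (5558)(0.007576) = 774 °C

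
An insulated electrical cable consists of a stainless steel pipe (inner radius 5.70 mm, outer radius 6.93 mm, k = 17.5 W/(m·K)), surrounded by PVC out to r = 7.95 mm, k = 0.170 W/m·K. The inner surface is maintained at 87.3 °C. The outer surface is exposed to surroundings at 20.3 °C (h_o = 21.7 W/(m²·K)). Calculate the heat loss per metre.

Q' = 63.6 W/m

Series thermal resistances, inner to outer:
  R'_stainless steel = ln(0.00693/0.00570)/(2πk) = 0.1954/(2π·17.5) = 0.001777 m·K/W
  R'_PVC = ln(0.00795/0.00693)/(2πk) = 0.1373/(2π·0.170) = 0.1286 m·K/W
  R'_conv,out = 1/(2πr h) = 1/(2π·0.00795·21.7) = 0.9226 m·K/W
ΣR = 0.001777 + 0.1286 + 0.9226 = 1.053 m·K/W
Q' = ΔT/ΣR = (87.3 °C − 20.3 °C)/1.053 = 63.6 W/m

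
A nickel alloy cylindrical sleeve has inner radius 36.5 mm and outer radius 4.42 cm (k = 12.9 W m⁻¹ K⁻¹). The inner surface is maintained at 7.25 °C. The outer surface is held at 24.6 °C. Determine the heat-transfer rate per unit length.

Q' = 2πk·ΔT/ln(r₂/r₁) = 2π × 12.9 × 17.35 / ln(0.0442/0.0365) = 7350 W/m

Q' = 7.35 kW/m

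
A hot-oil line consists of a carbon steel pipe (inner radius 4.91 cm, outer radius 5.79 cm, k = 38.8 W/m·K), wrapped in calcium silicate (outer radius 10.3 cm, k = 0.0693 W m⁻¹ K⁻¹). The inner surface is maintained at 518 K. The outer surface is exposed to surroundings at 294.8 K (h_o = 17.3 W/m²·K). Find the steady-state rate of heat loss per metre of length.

Treat each layer as a resistance in series:
  R'_carbon steel = ln(0.0579/0.0491)/(2πk) = 0.1649/(2π·38.8) = 6.762×10^-4 m·K/W
  R'_calcium silicate = ln(0.103/0.0579)/(2πk) = 0.5760/(2π·0.0693) = 1.323 m·K/W
  R'_conv,out = 1/(2πr h) = 1/(2π·0.103·17.3) = 0.08932 m·K/W
ΣR = 6.762×10^-4 + 1.323 + 0.08932 = 1.413 m·K/W
Q' = ΔT/ΣR = (518 K − 294.8 K)/1.413 = 158 W/m

Q' = 158 W/m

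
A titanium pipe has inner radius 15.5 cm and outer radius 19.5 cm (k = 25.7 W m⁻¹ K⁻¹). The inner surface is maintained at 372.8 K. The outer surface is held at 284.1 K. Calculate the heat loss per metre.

Q' = 62.4 kW/m

Q' = 2πk·ΔT/ln(r₂/r₁) = 2π × 25.7 × 88.7 / ln(0.195/0.155) = 62400 W/m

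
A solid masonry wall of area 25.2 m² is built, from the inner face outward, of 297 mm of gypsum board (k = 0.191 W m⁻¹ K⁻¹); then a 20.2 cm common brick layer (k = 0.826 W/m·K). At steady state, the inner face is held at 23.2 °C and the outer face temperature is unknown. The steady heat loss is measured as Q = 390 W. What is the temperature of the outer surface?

T_out = -4.65 °C

Sum the resistances:
  R_gypsum board = L/(kA) = 0.297/(0.191·25.2) = 0.06171 K/W
  R_common brick = L/(kA) = 0.202/(0.826·25.2) = 0.009704 K/W
ΣR = 0.07141 K/W
ΔT = Q·ΣR = 390 × 0.07141 = 27.85 K
Heat flows outward, so T_out = T_in − ΔT = 23.2 − 27.85 = -4.65 °C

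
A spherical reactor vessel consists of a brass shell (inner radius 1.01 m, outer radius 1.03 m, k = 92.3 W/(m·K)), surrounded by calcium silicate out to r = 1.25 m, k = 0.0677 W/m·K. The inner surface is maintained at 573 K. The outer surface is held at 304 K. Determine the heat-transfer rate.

Treat each layer as a resistance in series:
  R_brass = (1/1.01 − 1/1.03)/(4πk) = 0.01923/(4π·92.3) = 1.658×10^-5 K/W
  R_calcium silicate = (1/1.03 − 1/1.25)/(4πk) = 0.1709/(4π·0.0677) = 0.2009 K/W
ΣR = 1.658×10^-5 + 0.2009 = 0.2009 K/W
Q = ΔT/ΣR = (573 K − 304 K)/0.2009 = 1340 W

Q = 1340 W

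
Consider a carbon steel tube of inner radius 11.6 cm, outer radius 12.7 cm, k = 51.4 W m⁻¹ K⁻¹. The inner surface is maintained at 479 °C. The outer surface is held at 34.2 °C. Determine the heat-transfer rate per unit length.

Q' = 1590 kW/m

Q' = 2πk·ΔT/ln(r₂/r₁) = 2π × 51.4 × 444.8 / ln(0.127/0.116) = 1.59×10^6 W/m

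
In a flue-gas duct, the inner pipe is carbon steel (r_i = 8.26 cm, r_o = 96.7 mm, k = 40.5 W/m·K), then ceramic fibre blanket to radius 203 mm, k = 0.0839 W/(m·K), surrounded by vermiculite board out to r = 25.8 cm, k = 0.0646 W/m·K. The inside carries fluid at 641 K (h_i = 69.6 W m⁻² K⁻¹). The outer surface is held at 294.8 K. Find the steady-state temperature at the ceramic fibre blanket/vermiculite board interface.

Series thermal resistances, inner to outer:
  R'_conv,in = 1/(2πr h) = 1/(2π·0.0826·69.6) = 0.02768 m·K/W
  R'_carbon steel = ln(0.0967/0.0826)/(2πk) = 0.1576/(2π·40.5) = 6.193×10^-4 m·K/W
  R'_ceramic fibre blanket = ln(0.203/0.0967)/(2πk) = 0.7416/(2π·0.0839) = 1.407 m·K/W
  R'_vermiculite board = ln(0.258/0.203)/(2πk) = 0.2398/(2π·0.0646) = 0.5907 m·K/W
ΣR = 0.02768 + 6.193×10^-4 + 1.407 + 0.5907 = 2.026 m·K/W
Q' = ΔT/ΣR = (641 K − 294.8 K)/2.026 = 170.9 W/m
From the inner boundary to the ceramic fibre blanket/vermiculite board interface, ΣR_partial = 1.435 m·K/W.
T_interface = T_in − Q'·ΣR_partial = 641 K − (170.9)(1.435) = 396 K

T = 396 K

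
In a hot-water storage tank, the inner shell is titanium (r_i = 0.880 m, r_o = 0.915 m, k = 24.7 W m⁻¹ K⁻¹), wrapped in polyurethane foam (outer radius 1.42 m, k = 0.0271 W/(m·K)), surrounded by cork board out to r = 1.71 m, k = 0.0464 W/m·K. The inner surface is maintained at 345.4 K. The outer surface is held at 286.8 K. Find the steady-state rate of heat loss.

Series thermal resistances, inner to outer:
  R_titanium = (1/0.880 − 1/0.915)/(4πk) = 0.04347/(4π·24.7) = 1.400×10^-4 K/W
  R_polyurethane foam = (1/0.915 − 1/1.42)/(4πk) = 0.3887/(4π·0.0271) = 1.141 K/W
  R_cork board = (1/1.42 − 1/1.71)/(4πk) = 0.1194/(4π·0.0464) = 0.2048 K/W
ΣR = 1.400×10^-4 + 1.141 + 0.2048 = 1.346 K/W
Q = ΔT/ΣR = (345.4 K − 286.8 K)/1.346 = 43.5 W

Q = 43.5 W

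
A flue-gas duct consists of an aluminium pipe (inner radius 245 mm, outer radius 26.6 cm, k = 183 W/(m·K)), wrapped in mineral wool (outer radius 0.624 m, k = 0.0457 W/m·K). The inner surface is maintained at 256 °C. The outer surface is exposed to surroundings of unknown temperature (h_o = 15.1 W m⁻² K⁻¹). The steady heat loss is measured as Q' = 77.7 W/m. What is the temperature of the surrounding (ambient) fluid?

Series resistances:
  R'_aluminium = ln(0.266/0.245)/(2πk) = 0.08224/(2π·183) = 7.152×10^-5 m·K/W
  R'_mineral wool = ln(0.624/0.266)/(2πk) = 0.8527/(2π·0.0457) = 2.969 m·K/W
  R'_conv,out = 1/(2πr h) = 1/(2π·0.624·15.1) = 0.01689 m·K/W
ΣR = 2.986 m·K/W
ΔT = Q'·ΣR = 77.7 × 2.986 = 232.0 K
Heat flows outward, so T_out = T_in − ΔT = 256 − 232.0 = 24.0 °C

T_out = 24.0 °C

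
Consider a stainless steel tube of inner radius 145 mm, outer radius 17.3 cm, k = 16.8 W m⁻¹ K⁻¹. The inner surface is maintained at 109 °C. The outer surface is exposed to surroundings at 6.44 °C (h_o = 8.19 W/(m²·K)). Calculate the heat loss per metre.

Q' = 900 W/m

Resistance network (inner→outer):
  R'_stainless steel = ln(0.173/0.145)/(2πk) = 0.1766/(2π·16.8) = 0.001673 m·K/W
  R'_conv,out = 1/(2πr h) = 1/(2π·0.173·8.19) = 0.1123 m·K/W
ΣR = 0.001673 + 0.1123 = 0.1140 m·K/W
Q' = ΔT/ΣR = (109 °C − 6.44 °C)/0.1140 = 900 W/m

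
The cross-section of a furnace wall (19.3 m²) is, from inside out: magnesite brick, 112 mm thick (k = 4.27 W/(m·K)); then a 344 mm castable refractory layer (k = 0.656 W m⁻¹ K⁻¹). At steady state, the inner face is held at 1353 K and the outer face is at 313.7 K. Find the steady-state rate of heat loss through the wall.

Treat each layer as a resistance in series:
  R_magnesite brick = L/(kA) = 0.112/(4.27·19.3) = 0.001359 K/W
  R_castable refractory = L/(kA) = 0.344/(0.656·19.3) = 0.02717 K/W
ΣR = 0.001359 + 0.02717 = 0.02853 K/W
Q = ΔT/ΣR = (1353 K − 313.7 K)/0.02853 = 36400 W

Q = 36.4 kW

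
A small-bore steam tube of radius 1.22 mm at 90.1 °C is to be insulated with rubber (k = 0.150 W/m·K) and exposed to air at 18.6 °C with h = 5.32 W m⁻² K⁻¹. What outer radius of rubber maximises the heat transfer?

For a cylinder, r_cr = k_ins/h = 0.150/5.32 = 0.0282 m = 2.82 cm

r_cr = 2.82 cm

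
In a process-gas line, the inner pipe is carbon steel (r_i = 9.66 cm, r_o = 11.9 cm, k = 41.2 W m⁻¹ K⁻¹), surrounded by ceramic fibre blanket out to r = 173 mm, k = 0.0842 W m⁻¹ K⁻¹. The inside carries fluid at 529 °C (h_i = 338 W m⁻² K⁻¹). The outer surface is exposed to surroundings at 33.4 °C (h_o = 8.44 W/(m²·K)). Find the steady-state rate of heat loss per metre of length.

Q' = 603 W/m

Series thermal resistances, inner to outer:
  R'_conv,in = 1/(2πr h) = 1/(2π·0.0966·338) = 0.004874 m·K/W
  R'_carbon steel = ln(0.119/0.0966)/(2πk) = 0.2085/(2π·41.2) = 8.056×10^-4 m·K/W
  R'_ceramic fibre blanket = ln(0.173/0.119)/(2πk) = 0.3742/(2π·0.0842) = 0.7073 m·K/W
  R'_conv,out = 1/(2πr h) = 1/(2π·0.173·8.44) = 0.1090 m·K/W
ΣR = 0.004874 + 8.056×10^-4 + 0.7073 + 0.1090 = 0.8220 m·K/W
Q' = ΔT/ΣR = (529 °C − 33.4 °C)/0.8220 = 603 W/m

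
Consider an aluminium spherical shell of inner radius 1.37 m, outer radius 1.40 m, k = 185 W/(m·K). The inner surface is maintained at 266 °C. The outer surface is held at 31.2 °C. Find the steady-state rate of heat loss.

Q = 4πk·ΔT/(1/r₁ − 1/r₂) = 4π × 185 × 234.8 / (1/1.37 − 1/1.40) = 3.49×10^7 W

Q = 34900 kW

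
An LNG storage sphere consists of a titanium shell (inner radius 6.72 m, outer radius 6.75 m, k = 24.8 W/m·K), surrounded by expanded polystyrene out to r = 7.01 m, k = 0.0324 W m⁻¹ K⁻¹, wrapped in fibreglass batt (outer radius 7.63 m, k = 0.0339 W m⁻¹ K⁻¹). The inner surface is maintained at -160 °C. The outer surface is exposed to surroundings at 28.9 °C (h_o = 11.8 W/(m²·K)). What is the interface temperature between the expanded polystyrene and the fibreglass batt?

Treat each layer as a resistance in series:
  R_titanium = (1/6.72 − 1/6.75)/(4πk) = 6.614×10^-4/(4π·24.8) = 2.122×10^-6 K/W
  R_expanded polystyrene = (1/6.75 − 1/7.01)/(4πk) = 0.005495/(4π·0.0324) = 0.01350 K/W
  R_fibreglass batt = (1/7.01 − 1/7.63)/(4πk) = 0.01159/(4π·0.0339) = 0.02721 K/W
  R_conv,out = 1/(4πr²h) = 1/(4π·7.63²·11.8) = 1.158×10^-4 K/W
ΣR = 2.122×10^-6 + 0.01350 + 0.02721 + 1.158×10^-4 = 0.04083 K/W
Q = ΔT/ΣR = (-160 °C − 28.9 °C)/0.04083 = -4627 W
From the inner boundary to the expanded polystyrene/fibreglass batt interface, ΣR_partial = 0.01350 K/W.
T_interface = T_in − Q·ΣR_partial = -160 °C − (-4627)(0.01350) = -97.5 °C

T = -97.5 °C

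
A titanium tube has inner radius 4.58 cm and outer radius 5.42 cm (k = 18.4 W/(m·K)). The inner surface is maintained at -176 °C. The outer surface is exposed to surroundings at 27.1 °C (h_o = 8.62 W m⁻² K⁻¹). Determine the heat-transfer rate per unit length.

Q' = 594 W/m

Series thermal resistances, inner to outer:
  R'_titanium = ln(0.0542/0.0458)/(2πk) = 0.1684/(2π·18.4) = 0.001457 m·K/W
  R'_conv,out = 1/(2πr h) = 1/(2π·0.0542·8.62) = 0.3407 m·K/W
ΣR = 0.001457 + 0.3407 = 0.3422 m·K/W
Q' = ΔT/ΣR = (-176 °C − 27.1 °C)/0.3422 = -594 W/m
(Negative Q' ⇒ heat flows inward; heat gain = 594 W/m.)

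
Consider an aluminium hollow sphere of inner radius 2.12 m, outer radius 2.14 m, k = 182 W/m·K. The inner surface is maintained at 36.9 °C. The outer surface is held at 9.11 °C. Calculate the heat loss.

Q = 4πk·ΔT/(1/r₁ − 1/r₂) = 4π × 182 × 27.79 / (1/2.12 − 1/2.14) = 1.44×10^7 W

Q = 14400 kW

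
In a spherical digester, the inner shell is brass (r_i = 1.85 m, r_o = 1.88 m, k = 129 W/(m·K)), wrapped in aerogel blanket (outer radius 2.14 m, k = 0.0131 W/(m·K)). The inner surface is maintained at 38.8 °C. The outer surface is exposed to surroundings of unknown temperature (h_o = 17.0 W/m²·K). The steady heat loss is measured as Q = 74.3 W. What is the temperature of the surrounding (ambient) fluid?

Series resistances:
  R_brass = (1/1.85 − 1/1.88)/(4πk) = 0.008626/(4π·129) = 5.321×10^-6 K/W
  R_aerogel blanket = (1/1.88 − 1/2.14)/(4πk) = 0.06463/(4π·0.0131) = 0.3926 K/W
  R_conv,out = 1/(4πr²h) = 1/(4π·2.14²·17.0) = 0.001022 K/W
ΣR = 0.3936 K/W
ΔT = Q·ΣR = 74.3 × 0.3936 = 29.24 K
Heat flows outward, so T_out = T_in − ΔT = 38.8 − 29.24 = 9.56 °C

T_out = 9.56 °C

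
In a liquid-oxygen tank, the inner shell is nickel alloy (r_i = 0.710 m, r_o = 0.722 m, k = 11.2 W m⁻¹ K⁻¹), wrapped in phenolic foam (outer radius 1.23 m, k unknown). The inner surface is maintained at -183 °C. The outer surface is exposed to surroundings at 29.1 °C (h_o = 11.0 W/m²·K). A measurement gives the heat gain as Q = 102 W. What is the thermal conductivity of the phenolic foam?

ΣR = ΔT/Q = |-183 − 29.1|/102 = 2.079 K/W
Known resistances:
  R_nickel alloy = (1/0.710 − 1/0.722)/(4πk) = 0.02341/(4π·11.2) = 1.663×10^-4 K/W
  R_conv,out = 1/(4πr²h) = 1/(4π·1.23²·11.0) = 0.004782 K/W
R_phenolic foam = ΣR − ΣR_known = 2.079 − 0.004948 = 2.074 K/W
(1/r₁−1/r₂)/(4πk) = 2.074 ⇒ k = 0.5720/(4π·2.074) = 0.0219 W/m·K

k = 0.0219 W/m·K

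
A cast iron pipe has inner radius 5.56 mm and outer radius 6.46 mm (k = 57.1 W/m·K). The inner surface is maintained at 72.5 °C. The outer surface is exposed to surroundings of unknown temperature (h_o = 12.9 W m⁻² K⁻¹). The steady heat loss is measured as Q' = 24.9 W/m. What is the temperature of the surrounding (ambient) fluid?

Sum the resistances:
  R'_cast iron = ln(0.00646/0.00556)/(2πk) = 0.1500/(2π·57.1) = 4.182×10^-4 m·K/W
  R'_conv,out = 1/(2πr h) = 1/(2π·0.00646·12.9) = 1.910 m·K/W
ΣR = 1.910 m·K/W
ΔT = Q'·ΣR = 24.9 × 1.910 = 47.56 K
Heat flows outward, so T_out = T_in − ΔT = 72.5 − 47.56 = 24.9 °C

T_out = 24.9 °C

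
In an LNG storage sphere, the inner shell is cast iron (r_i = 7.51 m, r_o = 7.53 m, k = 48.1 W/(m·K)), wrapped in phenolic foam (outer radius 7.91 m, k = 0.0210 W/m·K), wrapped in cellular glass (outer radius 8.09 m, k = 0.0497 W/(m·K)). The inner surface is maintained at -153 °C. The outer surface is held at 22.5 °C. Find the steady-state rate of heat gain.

Q = 6.12 kW

Treat each layer as a resistance in series:
  R_cast iron = (1/7.51 − 1/7.53)/(4πk) = 3.537×10^-4/(4π·48.1) = 5.851×10^-7 K/W
  R_phenolic foam = (1/7.53 − 1/7.91)/(4πk) = 0.006380/(4π·0.0210) = 0.02418 K/W
  R_cellular glass = (1/7.91 − 1/8.09)/(4πk) = 0.002813/(4π·0.0497) = 0.004504 K/W
ΣR = 5.851×10^-7 + 0.02418 + 0.004504 = 0.02868 K/W
Q = ΔT/ΣR = (-153 °C − 22.5 °C)/0.02868 = -6120 W
(Negative Q ⇒ heat flows inward; heat gain = 6120 W.)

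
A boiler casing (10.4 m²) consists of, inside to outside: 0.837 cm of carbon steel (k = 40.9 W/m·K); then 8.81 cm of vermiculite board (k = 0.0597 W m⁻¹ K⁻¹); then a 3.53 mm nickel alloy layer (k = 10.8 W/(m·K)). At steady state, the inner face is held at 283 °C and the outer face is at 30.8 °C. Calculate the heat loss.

Q = 1780 W

Series thermal resistances, inner to outer:
  R_carbon steel = L/(kA) = 0.00837/(40.9·10.4) = 1.968×10^-5 K/W
  R_vermiculite board = L/(kA) = 0.0881/(0.0597·10.4) = 0.1419 K/W
  R_nickel alloy = L/(kA) = 0.00353/(10.8·10.4) = 3.143×10^-5 K/W
ΣR = 1.968×10^-5 + 0.1419 + 3.143×10^-5 = 0.1420 K/W
Q = ΔT/ΣR = (283 °C − 30.8 °C)/0.1420 = 1780 W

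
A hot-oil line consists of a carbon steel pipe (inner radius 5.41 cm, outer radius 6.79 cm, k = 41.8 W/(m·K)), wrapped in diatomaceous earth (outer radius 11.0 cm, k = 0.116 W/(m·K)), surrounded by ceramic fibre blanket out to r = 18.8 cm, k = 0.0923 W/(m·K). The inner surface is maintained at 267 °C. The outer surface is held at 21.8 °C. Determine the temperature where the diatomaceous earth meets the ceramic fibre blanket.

T = 165 °C

Series thermal resistances, inner to outer:
  R'_carbon steel = ln(0.0679/0.0541)/(2πk) = 0.2272/(2π·41.8) = 8.651×10^-4 m·K/W
  R'_diatomaceous earth = ln(0.110/0.0679)/(2πk) = 0.4824/(2π·0.116) = 0.6619 m·K/W
  R'_ceramic fibre blanket = ln(0.188/0.110)/(2πk) = 0.5360/(2π·0.0923) = 0.9242 m·K/W
ΣR = 8.651×10^-4 + 0.6619 + 0.9242 = 1.587 m·K/W
Q' = ΔT/ΣR = (267 °C − 21.8 °C)/1.587 = 154.5 W/m
From the inner boundary to the diatomaceous earth/ceramic fibre blanket interface, ΣR_partial = 0.6628 m·K/W.
T_interface = T_in − Q'·ΣR_partial = 267 °C − (154.5)(0.6628) = 165 °C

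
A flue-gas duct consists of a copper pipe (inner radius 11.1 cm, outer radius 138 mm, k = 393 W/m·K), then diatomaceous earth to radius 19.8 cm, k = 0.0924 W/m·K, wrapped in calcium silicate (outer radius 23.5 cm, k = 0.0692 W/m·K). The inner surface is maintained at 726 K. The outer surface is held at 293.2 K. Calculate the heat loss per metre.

Q' = 426 W/m

Treat each layer as a resistance in series:
  R'_copper = ln(0.138/0.111)/(2πk) = 0.2177/(2π·393) = 8.817×10^-5 m·K/W
  R'_diatomaceous earth = ln(0.198/0.138)/(2πk) = 0.3610/(2π·0.0924) = 0.6218 m·K/W
  R'_calcium silicate = ln(0.235/0.198)/(2πk) = 0.1713/(2π·0.0692) = 0.3940 m·K/W
ΣR = 8.817×10^-5 + 0.6218 + 0.3940 = 1.016 m·K/W
Q' = ΔT/ΣR = (726 K − 293.2 K)/1.016 = 426 W/m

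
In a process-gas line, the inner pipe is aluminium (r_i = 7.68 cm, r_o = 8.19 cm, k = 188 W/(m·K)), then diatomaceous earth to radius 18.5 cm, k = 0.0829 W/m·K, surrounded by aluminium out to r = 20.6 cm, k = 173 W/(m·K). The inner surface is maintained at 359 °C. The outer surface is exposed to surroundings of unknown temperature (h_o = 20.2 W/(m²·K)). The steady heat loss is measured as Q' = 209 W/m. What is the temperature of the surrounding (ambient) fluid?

T_out = 24.0 °C

Sum the resistances:
  R'_aluminium = ln(0.0819/0.0768)/(2πk) = 0.06429/(2π·188) = 5.443×10^-5 m·K/W
  R'_diatomaceous earth = ln(0.185/0.0819)/(2πk) = 0.8149/(2π·0.0829) = 1.564 m·K/W
  R'_aluminium = ln(0.206/0.185)/(2πk) = 0.1075/(2π·173) = 9.892×10^-5 m·K/W
  R'_conv,out = 1/(2πr h) = 1/(2π·0.206·20.2) = 0.03825 m·K/W
ΣR = 1.603 m·K/W
ΔT = Q'·ΣR = 209 × 1.603 = 335.0 K
Heat flows outward, so T_out = T_in − ΔT = 359 − 335.0 = 24.0 °C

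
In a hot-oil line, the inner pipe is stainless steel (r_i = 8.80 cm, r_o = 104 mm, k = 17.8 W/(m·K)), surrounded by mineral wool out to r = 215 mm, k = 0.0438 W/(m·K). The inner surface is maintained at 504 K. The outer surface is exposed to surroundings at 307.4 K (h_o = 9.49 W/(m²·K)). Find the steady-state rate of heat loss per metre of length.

Q' = 72.3 W/m

Series thermal resistances, inner to outer:
  R'_stainless steel = ln(0.104/0.0880)/(2πk) = 0.1671/(2π·17.8) = 0.001494 m·K/W
  R'_mineral wool = ln(0.215/0.104)/(2πk) = 0.7262/(2π·0.0438) = 2.639 m·K/W
  R'_conv,out = 1/(2πr h) = 1/(2π·0.215·9.49) = 0.07800 m·K/W
ΣR = 0.001494 + 2.639 + 0.07800 = 2.718 m·K/W
Q' = ΔT/ΣR = (504 K − 307.4 K)/2.718 = 72.3 W/m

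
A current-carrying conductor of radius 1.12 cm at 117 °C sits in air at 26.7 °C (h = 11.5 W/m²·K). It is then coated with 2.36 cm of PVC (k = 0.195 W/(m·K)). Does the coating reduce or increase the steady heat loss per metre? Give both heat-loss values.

Critical radius for a cylinder: r_cr = k/h = 0.0170 m = 1.70 cm.
Outer radius after coating: r₂ = 0.0112 + 0.0236 = 0.0348 m.
r₁ < r_cr < r₂: heat loss rises to a maximum at r_cr then falls. Whether the coating helps depends on whether Q(r₂) has dropped back below Q(r₁).
Bare: R = 1/(2πr₁h) = 1.236 m·K/W; Q = 90.3/1.236 = 73.1 W/m.
Coated: R = R_cond + R_conv = 1.323 m·K/W; Q = 90.3/1.323 = 68.3 W/m.

reduces: 73.1 → 68.3 W/m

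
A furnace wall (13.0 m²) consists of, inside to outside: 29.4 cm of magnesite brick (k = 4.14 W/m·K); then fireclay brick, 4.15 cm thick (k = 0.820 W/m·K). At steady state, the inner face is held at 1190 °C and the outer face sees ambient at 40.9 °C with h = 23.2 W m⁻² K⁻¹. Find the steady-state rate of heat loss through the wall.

Q = 90.7 kW

Series thermal resistances, inner to outer:
  R_magnesite brick = L/(kA) = 0.294/(4.14·13.0) = 0.005463 K/W
  R_fireclay brick = L/(kA) = 0.0415/(0.820·13.0) = 0.003893 K/W
  R_conv,out = 1/(hA) = 1/(23.2·13.0) = 0.003316 K/W
ΣR = 0.005463 + 0.003893 + 0.003316 = 0.01267 K/W
Q = ΔT/ΣR = (1190 °C − 40.9 °C)/0.01267 = 90700 W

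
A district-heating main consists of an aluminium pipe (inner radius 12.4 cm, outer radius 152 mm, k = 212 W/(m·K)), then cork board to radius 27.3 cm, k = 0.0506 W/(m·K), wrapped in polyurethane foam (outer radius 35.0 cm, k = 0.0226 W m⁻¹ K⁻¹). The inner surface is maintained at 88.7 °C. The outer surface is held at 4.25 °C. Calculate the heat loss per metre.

Series thermal resistances, inner to outer:
  R'_aluminium = ln(0.152/0.124)/(2πk) = 0.2036/(2π·212) = 1.528×10^-4 m·K/W
  R'_cork board = ln(0.273/0.152)/(2πk) = 0.5856/(2π·0.0506) = 1.842 m·K/W
  R'_polyurethane foam = ln(0.350/0.273)/(2πk) = 0.2485/(2π·0.0226) = 1.750 m·K/W
ΣR = 1.528×10^-4 + 1.842 + 1.750 = 3.592 m·K/W
Q' = ΔT/ΣR = (88.7 °C − 4.25 °C)/3.592 = 23.5 W/m

Q' = 23.5 W/m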